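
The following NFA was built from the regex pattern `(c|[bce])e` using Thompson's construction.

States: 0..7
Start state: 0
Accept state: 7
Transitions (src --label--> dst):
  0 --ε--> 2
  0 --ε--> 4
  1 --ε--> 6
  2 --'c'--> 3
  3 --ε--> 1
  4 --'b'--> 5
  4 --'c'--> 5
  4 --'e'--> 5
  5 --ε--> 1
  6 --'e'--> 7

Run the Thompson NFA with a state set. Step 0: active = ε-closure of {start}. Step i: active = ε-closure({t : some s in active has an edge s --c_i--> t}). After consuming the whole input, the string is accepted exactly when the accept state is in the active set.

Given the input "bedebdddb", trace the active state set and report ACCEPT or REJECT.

Answer: REJECT

Trace:
initial (ε-close {0}): {0,2,4}
'b' @ 1: {1,5,6}
'e' @ 2: {7}  (accept∈set)
'd' @ 3: {}  — state set empty
rest 'ebdddb' ignored (set empty)
final: {}; accept 7 not in set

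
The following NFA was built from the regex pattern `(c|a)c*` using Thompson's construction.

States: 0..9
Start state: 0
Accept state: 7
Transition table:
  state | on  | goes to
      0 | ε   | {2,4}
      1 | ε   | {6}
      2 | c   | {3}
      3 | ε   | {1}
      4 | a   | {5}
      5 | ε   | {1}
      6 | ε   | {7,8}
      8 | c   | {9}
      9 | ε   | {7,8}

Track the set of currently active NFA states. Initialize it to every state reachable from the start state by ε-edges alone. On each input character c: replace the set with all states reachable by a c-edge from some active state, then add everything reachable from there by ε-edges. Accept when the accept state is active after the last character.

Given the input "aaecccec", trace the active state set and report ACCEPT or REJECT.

S₀ = ε-closure({0}) = {0,2,4}
'a' @ 1: {1,5,6,7,8}  (accept∈set)
'a' @ 2: {}  — dead — no transitions
rest 'ecccec' ignored (set empty)
final: {}; accept 7 not in set

Answer: REJECT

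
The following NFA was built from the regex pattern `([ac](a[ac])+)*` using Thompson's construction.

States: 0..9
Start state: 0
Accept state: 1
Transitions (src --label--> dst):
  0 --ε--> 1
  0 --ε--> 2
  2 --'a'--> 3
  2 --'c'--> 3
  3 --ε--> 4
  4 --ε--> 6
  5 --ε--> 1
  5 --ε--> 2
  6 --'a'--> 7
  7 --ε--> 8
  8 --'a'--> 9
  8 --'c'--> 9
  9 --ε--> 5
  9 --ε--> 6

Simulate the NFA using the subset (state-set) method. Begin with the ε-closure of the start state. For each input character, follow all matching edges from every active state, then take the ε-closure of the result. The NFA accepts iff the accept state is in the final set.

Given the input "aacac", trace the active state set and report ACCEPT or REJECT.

Answer: ACCEPT

Trace:
S₀ = ε-closure({0}) = {0,1,2}
'a' @ 1: {3,4,6}
'a' @ 2: {7,8}
'c' @ 3: {1,2,5,6,9}  (accept∈set)
'a' @ 4: {3,4,6,7,8}
'c' @ 5: {1,2,5,6,9}  (accept∈set)
after full input: {1,2,5,6,9}  (accept=1 in)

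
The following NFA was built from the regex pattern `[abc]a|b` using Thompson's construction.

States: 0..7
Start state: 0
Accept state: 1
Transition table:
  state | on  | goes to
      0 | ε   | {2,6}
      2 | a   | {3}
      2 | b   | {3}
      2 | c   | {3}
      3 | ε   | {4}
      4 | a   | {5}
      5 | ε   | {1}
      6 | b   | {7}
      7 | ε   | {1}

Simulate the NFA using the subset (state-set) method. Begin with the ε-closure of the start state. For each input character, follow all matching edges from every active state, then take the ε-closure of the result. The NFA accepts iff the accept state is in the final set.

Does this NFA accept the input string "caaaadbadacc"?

Answer: REJECT

Steps:
start: ε-closure({0}) = {0,2,6}
'c' @ 1: {3,4}
'a' @ 2: {1,5}  [accepting]
'a' @ 3: {}  — dead — no transitions
rest 'aadbadacc' ignored (set empty)
after full input: {}  (accept=1 not in)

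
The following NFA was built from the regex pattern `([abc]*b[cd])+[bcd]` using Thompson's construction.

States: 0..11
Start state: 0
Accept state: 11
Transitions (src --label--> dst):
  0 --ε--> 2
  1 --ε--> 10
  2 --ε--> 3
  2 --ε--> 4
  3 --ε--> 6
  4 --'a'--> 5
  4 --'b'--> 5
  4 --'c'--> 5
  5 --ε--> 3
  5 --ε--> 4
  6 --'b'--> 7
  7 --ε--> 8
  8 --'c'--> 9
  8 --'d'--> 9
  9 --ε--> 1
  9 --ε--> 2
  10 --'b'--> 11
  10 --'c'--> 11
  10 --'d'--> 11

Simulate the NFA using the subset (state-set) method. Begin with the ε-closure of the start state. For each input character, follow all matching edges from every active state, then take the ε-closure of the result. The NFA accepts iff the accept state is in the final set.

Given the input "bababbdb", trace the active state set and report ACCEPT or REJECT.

Answer: ACCEPT

Trace:
initial (ε-close {0}): {0,2,3,4,6}
'b' @ 1: {3,4,5,6,7,8}
'a' @ 2: {3,4,5,6}
'b' @ 3: {3,4,5,6,7,8}
'a' @ 4: {3,4,5,6}
'b' @ 5: {3,4,5,6,7,8}
'b' @ 6: {3,4,5,6,7,8}
'd' @ 7: {1,2,3,4,6,9,10}
'b' @ 8: {3,4,5,6,7,8,11}  [accepting]
end set {3,4,5,6,7,8,11} — state 11 in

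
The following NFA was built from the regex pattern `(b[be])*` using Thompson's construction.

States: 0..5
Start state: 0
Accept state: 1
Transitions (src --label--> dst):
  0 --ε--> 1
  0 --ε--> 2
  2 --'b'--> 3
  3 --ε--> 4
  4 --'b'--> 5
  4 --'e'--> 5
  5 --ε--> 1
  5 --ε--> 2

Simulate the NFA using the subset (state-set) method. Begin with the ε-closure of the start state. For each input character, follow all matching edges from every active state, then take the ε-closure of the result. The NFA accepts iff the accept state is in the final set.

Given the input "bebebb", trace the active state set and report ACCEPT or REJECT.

Answer: ACCEPT

Trace:
S₀ = ε-closure({0}) = {0,1,2}
'b' @ 1: {3,4}
'e' @ 2: {1,2,5}  ✓accept
'b' @ 3: {3,4}
'e' @ 4: {1,2,5}  ✓accept
'b' @ 5: {3,4}
'b' @ 6: {1,2,5}  ✓accept
end set {1,2,5} — state 1 in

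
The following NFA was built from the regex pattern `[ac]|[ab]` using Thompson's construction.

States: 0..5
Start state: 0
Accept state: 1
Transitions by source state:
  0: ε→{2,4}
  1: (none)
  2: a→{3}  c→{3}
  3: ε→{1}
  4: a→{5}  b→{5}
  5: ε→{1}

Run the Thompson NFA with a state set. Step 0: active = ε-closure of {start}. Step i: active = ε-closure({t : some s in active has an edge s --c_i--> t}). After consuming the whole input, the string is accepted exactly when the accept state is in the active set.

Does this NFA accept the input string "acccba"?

initial (ε-close {0}): {0,2,4}
'a' @ 1: {1,3,5}  ✓accept
'c' @ 2: {}  — no active states
rest 'ccba' ignored (set empty)
after full input: {}  (accept=1 not in)

Answer: REJECT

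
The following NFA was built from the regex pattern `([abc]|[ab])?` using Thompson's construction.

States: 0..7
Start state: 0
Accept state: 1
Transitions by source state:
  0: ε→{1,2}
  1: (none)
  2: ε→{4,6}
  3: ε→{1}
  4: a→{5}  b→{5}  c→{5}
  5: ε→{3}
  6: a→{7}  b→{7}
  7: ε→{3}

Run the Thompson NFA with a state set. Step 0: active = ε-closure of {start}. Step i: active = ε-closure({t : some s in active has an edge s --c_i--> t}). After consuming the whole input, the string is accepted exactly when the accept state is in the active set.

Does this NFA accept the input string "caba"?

Answer: REJECT

Steps:
start: ε-closure({0}) = {0,1,2,4,6}
'c' @ 1: {1,3,5}  (accept∈set)
'a' @ 2: {}  — no active states
rest 'ba' ignored (set empty)
end set {} — state 1 not in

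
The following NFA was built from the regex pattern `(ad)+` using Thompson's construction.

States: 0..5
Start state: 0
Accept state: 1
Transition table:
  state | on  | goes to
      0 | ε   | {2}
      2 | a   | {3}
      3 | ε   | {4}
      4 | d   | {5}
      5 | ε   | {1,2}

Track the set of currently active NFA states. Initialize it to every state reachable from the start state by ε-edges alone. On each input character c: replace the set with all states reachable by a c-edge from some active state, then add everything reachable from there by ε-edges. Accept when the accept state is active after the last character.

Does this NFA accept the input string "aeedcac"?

Answer: REJECT

Derivation:
S₀ = ε-closure({0}) = {0,2}
'a' @ 1: {3,4}
'e' @ 2: {}  — state set empty
rest 'edcac' ignored (set empty)
final: {}; accept 1 not in set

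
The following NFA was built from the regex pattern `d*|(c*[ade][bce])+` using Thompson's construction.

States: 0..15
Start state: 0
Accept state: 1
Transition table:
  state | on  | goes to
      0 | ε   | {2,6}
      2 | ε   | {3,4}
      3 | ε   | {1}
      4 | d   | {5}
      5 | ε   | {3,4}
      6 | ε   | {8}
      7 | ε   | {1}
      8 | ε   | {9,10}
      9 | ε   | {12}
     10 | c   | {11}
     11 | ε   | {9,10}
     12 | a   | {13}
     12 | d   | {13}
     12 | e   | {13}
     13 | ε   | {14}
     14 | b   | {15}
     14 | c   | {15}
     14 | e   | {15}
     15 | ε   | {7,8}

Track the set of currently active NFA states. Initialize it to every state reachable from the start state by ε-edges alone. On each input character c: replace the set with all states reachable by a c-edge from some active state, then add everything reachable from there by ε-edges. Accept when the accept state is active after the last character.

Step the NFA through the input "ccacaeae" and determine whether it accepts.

Answer: ACCEPT

Steps:
initial (ε-close {0}): {0,1,2,3,4,6,8,9,10,12}
'c' @ 1: {9,10,11,12}
'c' @ 2: {9,10,11,12}
'a' @ 3: {13,14}
'c' @ 4: {1,7,8,9,10,12,15}  (accept∈set)
'a' @ 5: {13,14}
'e' @ 6: {1,7,8,9,10,12,15}  (accept∈set)
'a' @ 7: {13,14}
'e' @ 8: {1,7,8,9,10,12,15}  (accept∈set)
end set {1,7,8,9,10,12,15} — state 1 in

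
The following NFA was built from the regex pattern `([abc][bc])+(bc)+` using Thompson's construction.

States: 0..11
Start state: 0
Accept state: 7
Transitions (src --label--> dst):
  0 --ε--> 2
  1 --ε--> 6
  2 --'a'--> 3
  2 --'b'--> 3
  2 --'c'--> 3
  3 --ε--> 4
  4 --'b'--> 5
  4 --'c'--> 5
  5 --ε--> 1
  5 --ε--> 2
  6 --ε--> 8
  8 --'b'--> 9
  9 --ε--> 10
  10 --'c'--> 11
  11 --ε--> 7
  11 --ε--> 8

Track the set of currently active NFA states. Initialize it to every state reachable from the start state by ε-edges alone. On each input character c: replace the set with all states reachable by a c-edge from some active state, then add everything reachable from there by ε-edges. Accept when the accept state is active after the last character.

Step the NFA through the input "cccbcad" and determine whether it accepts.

Answer: REJECT

Derivation:
start: ε-closure({0}) = {0,2}
'c' @ 1: {3,4}
'c' @ 2: {1,2,5,6,8}
'c' @ 3: {3,4}
'b' @ 4: {1,2,5,6,8}
'c' @ 5: {3,4}
'a' @ 6: {}  — dead — no transitions
rest 'd' ignored (set empty)
final: {}; accept 7 not in set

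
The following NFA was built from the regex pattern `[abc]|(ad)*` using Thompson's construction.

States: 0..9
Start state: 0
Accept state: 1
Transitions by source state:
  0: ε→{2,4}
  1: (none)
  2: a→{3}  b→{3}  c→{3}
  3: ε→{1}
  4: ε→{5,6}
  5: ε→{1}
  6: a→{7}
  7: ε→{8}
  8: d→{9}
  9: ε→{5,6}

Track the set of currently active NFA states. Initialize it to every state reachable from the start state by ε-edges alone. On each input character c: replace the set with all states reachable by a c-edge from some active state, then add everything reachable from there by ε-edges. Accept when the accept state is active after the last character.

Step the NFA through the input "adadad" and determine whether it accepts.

S₀ = ε-closure({0}) = {0,1,2,4,5,6}
'a' @ 1: {1,3,7,8}  (accept∈set)
'd' @ 2: {1,5,6,9}  (accept∈set)
'a' @ 3: {7,8}
'd' @ 4: {1,5,6,9}  (accept∈set)
'a' @ 5: {7,8}
'd' @ 6: {1,5,6,9}  (accept∈set)
final: {1,5,6,9}; accept 1 in set

Answer: ACCEPT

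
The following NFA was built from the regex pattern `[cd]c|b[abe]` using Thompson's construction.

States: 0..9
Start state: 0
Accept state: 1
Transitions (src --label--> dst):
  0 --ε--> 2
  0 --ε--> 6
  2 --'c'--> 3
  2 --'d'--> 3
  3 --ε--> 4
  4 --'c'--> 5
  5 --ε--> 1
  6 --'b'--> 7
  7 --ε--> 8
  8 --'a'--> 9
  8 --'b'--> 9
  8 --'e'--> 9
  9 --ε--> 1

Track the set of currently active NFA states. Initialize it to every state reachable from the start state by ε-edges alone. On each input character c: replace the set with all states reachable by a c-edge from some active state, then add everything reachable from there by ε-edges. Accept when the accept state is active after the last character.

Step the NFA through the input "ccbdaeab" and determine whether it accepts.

initial (ε-close {0}): {0,2,6}
'c' @ 1: {3,4}
'c' @ 2: {1,5}  [accepting]
'b' @ 3: {}  — no active states
rest 'daeab' ignored (set empty)
final: {}; accept 1 not in set

Answer: REJECT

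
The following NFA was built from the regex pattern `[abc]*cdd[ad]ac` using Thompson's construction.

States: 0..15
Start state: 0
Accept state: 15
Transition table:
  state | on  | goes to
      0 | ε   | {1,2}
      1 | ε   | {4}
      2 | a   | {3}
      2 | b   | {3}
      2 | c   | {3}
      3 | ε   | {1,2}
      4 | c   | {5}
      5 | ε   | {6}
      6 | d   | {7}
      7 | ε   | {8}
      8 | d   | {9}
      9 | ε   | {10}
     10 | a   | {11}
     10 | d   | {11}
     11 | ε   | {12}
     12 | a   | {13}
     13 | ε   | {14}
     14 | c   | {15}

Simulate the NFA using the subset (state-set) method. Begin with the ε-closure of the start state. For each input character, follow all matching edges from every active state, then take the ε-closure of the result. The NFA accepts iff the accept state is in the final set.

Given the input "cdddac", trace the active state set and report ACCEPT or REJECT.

start: ε-closure({0}) = {0,1,2,4}
'c' @ 1: {1,2,3,4,5,6}
'd' @ 2: {7,8}
'd' @ 3: {9,10}
'd' @ 4: {11,12}
'a' @ 5: {13,14}
'c' @ 6: {15}  ✓accept
end set {15} — state 15 in

Answer: ACCEPT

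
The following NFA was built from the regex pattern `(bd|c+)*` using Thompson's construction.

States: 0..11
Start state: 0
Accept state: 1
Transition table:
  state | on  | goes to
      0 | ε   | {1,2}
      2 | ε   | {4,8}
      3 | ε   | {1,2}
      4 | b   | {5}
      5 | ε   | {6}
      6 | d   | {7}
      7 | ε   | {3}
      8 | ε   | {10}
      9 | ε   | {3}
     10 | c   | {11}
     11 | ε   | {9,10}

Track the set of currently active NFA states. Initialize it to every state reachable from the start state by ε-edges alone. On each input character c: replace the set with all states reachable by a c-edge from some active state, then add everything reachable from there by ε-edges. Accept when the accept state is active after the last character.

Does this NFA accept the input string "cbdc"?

Answer: ACCEPT

Derivation:
S₀ = ε-closure({0}) = {0,1,2,4,8,10}
'c' @ 1: {1,2,3,4,8,9,10,11}  ✓accept
'b' @ 2: {5,6}
'd' @ 3: {1,2,3,4,7,8,10}  ✓accept
'c' @ 4: {1,2,3,4,8,9,10,11}  ✓accept
after full input: {1,2,3,4,8,9,10,11}  (accept=1 in)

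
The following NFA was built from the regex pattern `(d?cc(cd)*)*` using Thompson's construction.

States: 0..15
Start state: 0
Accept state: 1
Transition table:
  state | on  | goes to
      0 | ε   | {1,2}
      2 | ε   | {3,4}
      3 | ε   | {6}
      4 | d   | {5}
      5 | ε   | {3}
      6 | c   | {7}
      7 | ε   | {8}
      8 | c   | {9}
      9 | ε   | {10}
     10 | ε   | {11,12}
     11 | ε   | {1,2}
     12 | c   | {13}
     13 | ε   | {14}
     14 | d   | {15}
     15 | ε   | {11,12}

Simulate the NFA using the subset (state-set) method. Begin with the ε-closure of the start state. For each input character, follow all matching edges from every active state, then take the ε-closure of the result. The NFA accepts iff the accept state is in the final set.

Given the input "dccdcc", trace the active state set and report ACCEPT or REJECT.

Answer: ACCEPT

Steps:
start: ε-closure({0}) = {0,1,2,3,4,6}
'd' @ 1: {3,5,6}
'c' @ 2: {7,8}
'c' @ 3: {1,2,3,4,6,9,10,11,12}  (accept∈set)
'd' @ 4: {3,5,6}
'c' @ 5: {7,8}
'c' @ 6: {1,2,3,4,6,9,10,11,12}  (accept∈set)
after full input: {1,2,3,4,6,9,10,11,12}  (accept=1 in)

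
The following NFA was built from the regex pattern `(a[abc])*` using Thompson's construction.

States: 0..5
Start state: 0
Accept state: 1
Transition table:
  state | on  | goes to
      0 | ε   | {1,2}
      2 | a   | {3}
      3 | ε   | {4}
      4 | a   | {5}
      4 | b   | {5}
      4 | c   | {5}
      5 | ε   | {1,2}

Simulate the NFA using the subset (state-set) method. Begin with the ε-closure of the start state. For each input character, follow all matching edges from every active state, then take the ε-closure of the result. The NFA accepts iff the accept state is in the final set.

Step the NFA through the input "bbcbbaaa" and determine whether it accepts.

Answer: REJECT

Trace:
S₀ = ε-closure({0}) = {0,1,2}
'b' @ 1: {}  — no active states
rest 'bcbbaaa' ignored (set empty)
final: {}; accept 1 not in set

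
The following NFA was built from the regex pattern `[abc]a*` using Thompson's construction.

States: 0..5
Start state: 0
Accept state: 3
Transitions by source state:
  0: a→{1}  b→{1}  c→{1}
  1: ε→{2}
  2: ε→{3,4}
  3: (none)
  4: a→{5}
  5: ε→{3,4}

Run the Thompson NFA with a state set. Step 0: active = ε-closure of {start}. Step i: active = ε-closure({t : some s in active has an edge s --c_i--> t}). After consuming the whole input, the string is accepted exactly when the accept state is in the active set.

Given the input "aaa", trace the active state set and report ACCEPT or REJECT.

Answer: ACCEPT

Steps:
start: ε-closure({0}) = {0}
'a' @ 1: {1,2,3,4}  [accepting]
'a' @ 2: {3,4,5}  [accepting]
'a' @ 3: {3,4,5}  [accepting]
end set {3,4,5} — state 3 in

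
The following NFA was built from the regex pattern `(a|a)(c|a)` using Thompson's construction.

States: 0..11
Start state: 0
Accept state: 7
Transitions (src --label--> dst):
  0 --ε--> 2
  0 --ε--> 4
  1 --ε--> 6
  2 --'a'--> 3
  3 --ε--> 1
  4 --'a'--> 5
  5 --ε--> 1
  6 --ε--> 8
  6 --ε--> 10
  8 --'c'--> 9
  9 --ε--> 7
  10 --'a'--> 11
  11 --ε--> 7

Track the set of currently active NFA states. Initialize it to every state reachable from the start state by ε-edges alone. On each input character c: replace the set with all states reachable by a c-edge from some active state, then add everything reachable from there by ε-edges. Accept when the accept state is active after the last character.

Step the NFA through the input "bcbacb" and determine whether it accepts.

start: ε-closure({0}) = {0,2,4}
'b' @ 1: {}  — no active states
rest 'cbacb' ignored (set empty)
end set {} — state 7 not in

Answer: REJECT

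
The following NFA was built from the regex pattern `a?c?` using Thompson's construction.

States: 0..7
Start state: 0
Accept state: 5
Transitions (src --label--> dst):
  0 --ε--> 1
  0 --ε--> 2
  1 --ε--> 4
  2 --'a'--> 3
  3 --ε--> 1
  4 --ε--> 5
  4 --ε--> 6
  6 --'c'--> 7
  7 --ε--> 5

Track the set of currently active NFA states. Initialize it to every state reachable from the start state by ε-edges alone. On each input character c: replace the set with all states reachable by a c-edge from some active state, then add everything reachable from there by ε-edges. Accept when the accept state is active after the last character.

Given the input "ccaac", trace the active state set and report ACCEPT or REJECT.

initial (ε-close {0}): {0,1,2,4,5,6}
'c' @ 1: {5,7}  (accept∈set)
'c' @ 2: {}  — no active states
rest 'aac' ignored (set empty)
final: {}; accept 5 not in set

Answer: REJECT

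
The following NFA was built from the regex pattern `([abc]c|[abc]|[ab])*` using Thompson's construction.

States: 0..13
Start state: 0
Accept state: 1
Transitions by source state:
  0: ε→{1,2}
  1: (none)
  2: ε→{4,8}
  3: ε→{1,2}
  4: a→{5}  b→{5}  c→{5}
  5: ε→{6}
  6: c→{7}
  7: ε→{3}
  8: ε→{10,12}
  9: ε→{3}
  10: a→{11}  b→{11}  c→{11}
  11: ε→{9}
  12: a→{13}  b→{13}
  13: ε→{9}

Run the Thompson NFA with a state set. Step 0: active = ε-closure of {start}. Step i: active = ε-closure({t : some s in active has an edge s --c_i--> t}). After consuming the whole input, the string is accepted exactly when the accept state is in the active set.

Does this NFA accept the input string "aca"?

start: ε-closure({0}) = {0,1,2,4,8,10,12}
'a' @ 1: {1,2,3,4,5,6,8,9,10,11,12,13}  ✓accept
'c' @ 2: {1,2,3,4,5,6,7,8,9,10,11,12}  ✓accept
'a' @ 3: {1,2,3,4,5,6,8,9,10,11,12,13}  ✓accept
final: {1,2,3,4,5,6,8,9,10,11,12,13}; accept 1 in set

Answer: ACCEPT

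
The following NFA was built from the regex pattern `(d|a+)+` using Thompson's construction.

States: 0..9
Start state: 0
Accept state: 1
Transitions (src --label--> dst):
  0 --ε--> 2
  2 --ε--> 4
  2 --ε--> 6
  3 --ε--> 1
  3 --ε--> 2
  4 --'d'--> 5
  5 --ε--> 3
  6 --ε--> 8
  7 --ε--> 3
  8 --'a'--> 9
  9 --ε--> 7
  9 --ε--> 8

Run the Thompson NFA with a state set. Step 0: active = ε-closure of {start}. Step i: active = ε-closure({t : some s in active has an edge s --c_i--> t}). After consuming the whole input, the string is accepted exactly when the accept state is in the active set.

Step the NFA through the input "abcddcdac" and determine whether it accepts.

Answer: REJECT

Trace:
S₀ = ε-closure({0}) = {0,2,4,6,8}
'a' @ 1: {1,2,3,4,6,7,8,9}  [accepting]
'b' @ 2: {}  — dead — no transitions
rest 'cddcdac' ignored (set empty)
end set {} — state 1 not in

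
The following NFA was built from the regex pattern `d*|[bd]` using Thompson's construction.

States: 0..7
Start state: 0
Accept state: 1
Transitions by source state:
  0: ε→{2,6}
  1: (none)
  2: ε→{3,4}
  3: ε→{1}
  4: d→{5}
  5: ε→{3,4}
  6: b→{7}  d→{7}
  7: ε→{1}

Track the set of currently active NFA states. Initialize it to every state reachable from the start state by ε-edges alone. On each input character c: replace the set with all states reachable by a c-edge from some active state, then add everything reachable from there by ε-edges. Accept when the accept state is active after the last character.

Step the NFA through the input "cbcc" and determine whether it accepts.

Answer: REJECT

Steps:
initial (ε-close {0}): {0,1,2,3,4,6}
'c' @ 1: {}  — state set empty
rest 'bcc' ignored (set empty)
final: {}; accept 1 not in set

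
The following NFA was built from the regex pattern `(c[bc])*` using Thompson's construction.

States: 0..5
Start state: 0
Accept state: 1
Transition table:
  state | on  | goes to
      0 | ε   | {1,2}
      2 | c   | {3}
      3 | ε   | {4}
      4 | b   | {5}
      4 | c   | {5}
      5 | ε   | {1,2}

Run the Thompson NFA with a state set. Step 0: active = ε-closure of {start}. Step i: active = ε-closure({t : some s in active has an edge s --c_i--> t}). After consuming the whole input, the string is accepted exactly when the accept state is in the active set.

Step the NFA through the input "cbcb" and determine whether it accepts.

initial (ε-close {0}): {0,1,2}
'c' @ 1: {3,4}
'b' @ 2: {1,2,5}  (accept∈set)
'c' @ 3: {3,4}
'b' @ 4: {1,2,5}  (accept∈set)
after full input: {1,2,5}  (accept=1 in)

Answer: ACCEPT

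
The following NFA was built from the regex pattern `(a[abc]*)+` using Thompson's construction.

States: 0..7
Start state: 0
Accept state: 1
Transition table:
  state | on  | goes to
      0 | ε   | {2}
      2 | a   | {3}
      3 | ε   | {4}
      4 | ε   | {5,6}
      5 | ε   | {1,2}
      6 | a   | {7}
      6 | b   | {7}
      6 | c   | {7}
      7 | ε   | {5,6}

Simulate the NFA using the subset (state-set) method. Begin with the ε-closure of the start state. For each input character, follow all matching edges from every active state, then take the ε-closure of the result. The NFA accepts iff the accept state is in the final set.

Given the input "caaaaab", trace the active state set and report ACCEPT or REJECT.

Answer: REJECT

Trace:
initial (ε-close {0}): {0,2}
'c' @ 1: {}  — state set empty
rest 'aaaaab' ignored (set empty)
end set {} — state 1 not in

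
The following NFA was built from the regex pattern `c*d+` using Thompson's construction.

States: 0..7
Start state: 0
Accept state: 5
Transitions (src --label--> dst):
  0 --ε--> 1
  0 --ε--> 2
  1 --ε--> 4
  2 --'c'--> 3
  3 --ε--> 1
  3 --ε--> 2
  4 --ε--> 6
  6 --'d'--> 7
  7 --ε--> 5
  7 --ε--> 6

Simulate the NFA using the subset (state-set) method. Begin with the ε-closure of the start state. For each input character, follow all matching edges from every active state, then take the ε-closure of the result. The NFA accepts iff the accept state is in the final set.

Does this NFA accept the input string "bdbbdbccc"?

start: ε-closure({0}) = {0,1,2,4,6}
'b' @ 1: {}  — no active states
rest 'dbbdbccc' ignored (set empty)
after full input: {}  (accept=5 not in)

Answer: REJECT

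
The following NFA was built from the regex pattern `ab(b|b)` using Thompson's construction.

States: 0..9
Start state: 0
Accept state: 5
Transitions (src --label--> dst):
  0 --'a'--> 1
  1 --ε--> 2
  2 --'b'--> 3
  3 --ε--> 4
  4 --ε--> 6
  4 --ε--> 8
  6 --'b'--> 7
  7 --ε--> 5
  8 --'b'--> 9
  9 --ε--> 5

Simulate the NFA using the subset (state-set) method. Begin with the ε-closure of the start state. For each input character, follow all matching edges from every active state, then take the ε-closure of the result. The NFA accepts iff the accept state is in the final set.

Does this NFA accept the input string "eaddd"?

initial (ε-close {0}): {0}
'e' @ 1: {}  — no active states
rest 'addd' ignored (set empty)
after full input: {}  (accept=5 not in)

Answer: REJECT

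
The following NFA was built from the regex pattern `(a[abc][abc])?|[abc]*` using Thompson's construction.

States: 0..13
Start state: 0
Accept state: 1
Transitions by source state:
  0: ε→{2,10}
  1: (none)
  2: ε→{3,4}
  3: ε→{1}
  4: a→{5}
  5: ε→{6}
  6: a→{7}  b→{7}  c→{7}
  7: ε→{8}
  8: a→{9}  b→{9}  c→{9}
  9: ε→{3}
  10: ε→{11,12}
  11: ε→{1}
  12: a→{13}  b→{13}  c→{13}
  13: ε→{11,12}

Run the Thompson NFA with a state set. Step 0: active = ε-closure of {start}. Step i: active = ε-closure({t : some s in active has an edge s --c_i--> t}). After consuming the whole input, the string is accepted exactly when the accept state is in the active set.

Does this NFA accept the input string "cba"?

Answer: ACCEPT

Derivation:
initial (ε-close {0}): {0,1,2,3,4,10,11,12}
'c' @ 1: {1,11,12,13}  ✓accept
'b' @ 2: {1,11,12,13}  ✓accept
'a' @ 3: {1,11,12,13}  ✓accept
end set {1,11,12,13} — state 1 in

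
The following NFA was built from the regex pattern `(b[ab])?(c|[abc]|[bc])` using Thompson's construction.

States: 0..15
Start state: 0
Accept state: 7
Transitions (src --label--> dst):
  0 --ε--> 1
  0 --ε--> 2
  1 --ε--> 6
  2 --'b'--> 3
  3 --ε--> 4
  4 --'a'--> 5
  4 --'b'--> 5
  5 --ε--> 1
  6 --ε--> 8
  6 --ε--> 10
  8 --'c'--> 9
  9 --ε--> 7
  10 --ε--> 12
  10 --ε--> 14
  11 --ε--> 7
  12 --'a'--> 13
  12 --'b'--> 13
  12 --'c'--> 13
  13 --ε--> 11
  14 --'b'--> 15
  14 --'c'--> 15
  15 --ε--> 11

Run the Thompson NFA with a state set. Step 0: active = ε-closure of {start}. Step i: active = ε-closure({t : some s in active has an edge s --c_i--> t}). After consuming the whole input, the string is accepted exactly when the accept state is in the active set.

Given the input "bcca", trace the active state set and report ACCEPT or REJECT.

start: ε-closure({0}) = {0,1,2,6,8,10,12,14}
'b' @ 1: {3,4,7,11,13,15}  [accepting]
'c' @ 2: {}  — state set empty
rest 'ca' ignored (set empty)
after full input: {}  (accept=7 not in)

Answer: REJECT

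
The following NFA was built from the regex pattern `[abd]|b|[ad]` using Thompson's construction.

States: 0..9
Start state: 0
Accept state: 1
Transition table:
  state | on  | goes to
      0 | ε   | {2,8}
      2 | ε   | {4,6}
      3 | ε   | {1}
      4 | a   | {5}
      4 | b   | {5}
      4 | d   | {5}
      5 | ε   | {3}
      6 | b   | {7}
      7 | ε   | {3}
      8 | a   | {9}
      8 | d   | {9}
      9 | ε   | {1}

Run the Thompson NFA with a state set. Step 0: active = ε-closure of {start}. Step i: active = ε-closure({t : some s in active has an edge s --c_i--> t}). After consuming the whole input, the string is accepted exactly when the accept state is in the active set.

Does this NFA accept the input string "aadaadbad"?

Answer: REJECT

Derivation:
start: ε-closure({0}) = {0,2,4,6,8}
'a' @ 1: {1,3,5,9}  ✓accept
'a' @ 2: {}  — state set empty
rest 'daadbad' ignored (set empty)
end set {} — state 1 not in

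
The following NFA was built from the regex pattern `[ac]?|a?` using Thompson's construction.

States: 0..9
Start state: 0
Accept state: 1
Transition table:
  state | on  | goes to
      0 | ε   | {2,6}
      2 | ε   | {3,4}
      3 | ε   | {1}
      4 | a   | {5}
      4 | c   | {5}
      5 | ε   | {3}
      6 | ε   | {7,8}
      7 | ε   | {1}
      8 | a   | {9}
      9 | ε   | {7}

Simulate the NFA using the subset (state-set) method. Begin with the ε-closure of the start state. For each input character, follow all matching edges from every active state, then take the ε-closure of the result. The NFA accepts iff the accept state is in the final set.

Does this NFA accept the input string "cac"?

initial (ε-close {0}): {0,1,2,3,4,6,7,8}
'c' @ 1: {1,3,5}  ✓accept
'a' @ 2: {}  — state set empty
rest 'c' ignored (set empty)
after full input: {}  (accept=1 not in)

Answer: REJECT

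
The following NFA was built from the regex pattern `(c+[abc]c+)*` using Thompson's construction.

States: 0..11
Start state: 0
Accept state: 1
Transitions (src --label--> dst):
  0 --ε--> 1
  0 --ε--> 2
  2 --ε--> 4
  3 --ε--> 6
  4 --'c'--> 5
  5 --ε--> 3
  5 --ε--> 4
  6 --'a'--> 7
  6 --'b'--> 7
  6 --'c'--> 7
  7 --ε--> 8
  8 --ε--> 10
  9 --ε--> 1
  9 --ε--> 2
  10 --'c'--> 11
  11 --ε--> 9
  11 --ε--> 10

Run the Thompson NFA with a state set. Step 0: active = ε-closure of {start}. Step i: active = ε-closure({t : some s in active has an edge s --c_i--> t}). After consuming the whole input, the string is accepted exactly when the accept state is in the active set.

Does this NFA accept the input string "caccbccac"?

S₀ = ε-closure({0}) = {0,1,2,4}
'c' @ 1: {3,4,5,6}
'a' @ 2: {7,8,10}
'c' @ 3: {1,2,4,9,10,11}  ✓accept
'c' @ 4: {1,2,3,4,5,6,9,10,11}  ✓accept
'b' @ 5: {7,8,10}
'c' @ 6: {1,2,4,9,10,11}  ✓accept
'c' @ 7: {1,2,3,4,5,6,9,10,11}  ✓accept
'a' @ 8: {7,8,10}
'c' @ 9: {1,2,4,9,10,11}  ✓accept
final: {1,2,4,9,10,11}; accept 1 in set

Answer: ACCEPT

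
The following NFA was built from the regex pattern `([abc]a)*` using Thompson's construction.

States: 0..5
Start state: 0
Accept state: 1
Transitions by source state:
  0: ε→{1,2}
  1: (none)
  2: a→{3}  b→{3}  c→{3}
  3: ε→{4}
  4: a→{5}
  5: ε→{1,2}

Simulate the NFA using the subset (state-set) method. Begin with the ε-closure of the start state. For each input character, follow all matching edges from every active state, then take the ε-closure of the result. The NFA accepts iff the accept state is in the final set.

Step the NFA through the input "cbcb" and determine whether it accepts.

initial (ε-close {0}): {0,1,2}
'c' @ 1: {3,4}
'b' @ 2: {}  — no active states
rest 'cb' ignored (set empty)
after full input: {}  (accept=1 not in)

Answer: REJECT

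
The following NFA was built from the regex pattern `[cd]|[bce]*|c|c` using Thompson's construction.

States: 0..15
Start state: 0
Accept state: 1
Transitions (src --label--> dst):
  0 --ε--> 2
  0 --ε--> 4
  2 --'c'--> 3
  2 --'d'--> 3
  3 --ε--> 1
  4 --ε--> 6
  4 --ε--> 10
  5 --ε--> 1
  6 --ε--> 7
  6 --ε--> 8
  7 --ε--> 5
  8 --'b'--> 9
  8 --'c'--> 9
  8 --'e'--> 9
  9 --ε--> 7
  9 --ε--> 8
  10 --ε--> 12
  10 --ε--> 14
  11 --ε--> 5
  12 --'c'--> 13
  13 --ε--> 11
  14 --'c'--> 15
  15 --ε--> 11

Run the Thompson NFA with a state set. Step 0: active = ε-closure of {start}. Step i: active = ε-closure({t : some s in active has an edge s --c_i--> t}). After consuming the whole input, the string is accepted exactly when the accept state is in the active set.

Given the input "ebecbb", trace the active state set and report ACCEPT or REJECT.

initial (ε-close {0}): {0,1,2,4,5,6,7,8,10,12,14}
'e' @ 1: {1,5,7,8,9}  [accepting]
'b' @ 2: {1,5,7,8,9}  [accepting]
'e' @ 3: {1,5,7,8,9}  [accepting]
'c' @ 4: {1,5,7,8,9}  [accepting]
'b' @ 5: {1,5,7,8,9}  [accepting]
'b' @ 6: {1,5,7,8,9}  [accepting]
after full input: {1,5,7,8,9}  (accept=1 in)

Answer: ACCEPT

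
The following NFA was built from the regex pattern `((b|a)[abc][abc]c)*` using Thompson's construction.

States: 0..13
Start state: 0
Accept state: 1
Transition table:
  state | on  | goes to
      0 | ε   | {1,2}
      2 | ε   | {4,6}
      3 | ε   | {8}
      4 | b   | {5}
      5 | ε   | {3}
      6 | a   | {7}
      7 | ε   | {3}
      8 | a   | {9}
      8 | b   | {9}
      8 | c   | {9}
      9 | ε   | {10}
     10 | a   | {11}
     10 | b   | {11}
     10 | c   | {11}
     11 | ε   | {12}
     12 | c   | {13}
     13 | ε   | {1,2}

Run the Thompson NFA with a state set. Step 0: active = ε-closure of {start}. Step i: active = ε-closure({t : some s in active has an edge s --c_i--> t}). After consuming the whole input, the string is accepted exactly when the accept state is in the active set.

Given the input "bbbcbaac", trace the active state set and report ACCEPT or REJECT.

S₀ = ε-closure({0}) = {0,1,2,4,6}
'b' @ 1: {3,5,8}
'b' @ 2: {9,10}
'b' @ 3: {11,12}
'c' @ 4: {1,2,4,6,13}  ✓accept
'b' @ 5: {3,5,8}
'a' @ 6: {9,10}
'a' @ 7: {11,12}
'c' @ 8: {1,2,4,6,13}  ✓accept
end set {1,2,4,6,13} — state 1 in

Answer: ACCEPT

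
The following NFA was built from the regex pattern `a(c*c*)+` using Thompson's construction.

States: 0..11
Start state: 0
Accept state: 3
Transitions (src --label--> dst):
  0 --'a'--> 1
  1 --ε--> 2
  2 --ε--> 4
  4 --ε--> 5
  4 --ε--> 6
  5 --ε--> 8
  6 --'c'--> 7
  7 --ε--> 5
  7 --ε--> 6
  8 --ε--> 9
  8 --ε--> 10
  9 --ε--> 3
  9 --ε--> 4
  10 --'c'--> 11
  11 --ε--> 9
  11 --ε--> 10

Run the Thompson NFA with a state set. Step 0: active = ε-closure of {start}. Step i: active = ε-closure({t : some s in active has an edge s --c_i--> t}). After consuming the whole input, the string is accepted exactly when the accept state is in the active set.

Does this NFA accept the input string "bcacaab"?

S₀ = ε-closure({0}) = {0}
'b' @ 1: {}  — state set empty
rest 'cacaab' ignored (set empty)
after full input: {}  (accept=3 not in)

Answer: REJECT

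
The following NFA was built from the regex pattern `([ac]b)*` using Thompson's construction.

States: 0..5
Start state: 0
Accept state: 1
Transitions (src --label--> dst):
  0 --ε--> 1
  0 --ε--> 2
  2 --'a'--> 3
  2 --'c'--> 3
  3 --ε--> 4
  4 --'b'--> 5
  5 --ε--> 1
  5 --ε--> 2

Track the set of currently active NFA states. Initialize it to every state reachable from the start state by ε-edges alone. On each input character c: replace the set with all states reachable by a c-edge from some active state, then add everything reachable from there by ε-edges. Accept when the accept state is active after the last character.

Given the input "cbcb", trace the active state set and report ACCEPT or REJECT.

start: ε-closure({0}) = {0,1,2}
'c' @ 1: {3,4}
'b' @ 2: {1,2,5}  (accept∈set)
'c' @ 3: {3,4}
'b' @ 4: {1,2,5}  (accept∈set)
after full input: {1,2,5}  (accept=1 in)

Answer: ACCEPT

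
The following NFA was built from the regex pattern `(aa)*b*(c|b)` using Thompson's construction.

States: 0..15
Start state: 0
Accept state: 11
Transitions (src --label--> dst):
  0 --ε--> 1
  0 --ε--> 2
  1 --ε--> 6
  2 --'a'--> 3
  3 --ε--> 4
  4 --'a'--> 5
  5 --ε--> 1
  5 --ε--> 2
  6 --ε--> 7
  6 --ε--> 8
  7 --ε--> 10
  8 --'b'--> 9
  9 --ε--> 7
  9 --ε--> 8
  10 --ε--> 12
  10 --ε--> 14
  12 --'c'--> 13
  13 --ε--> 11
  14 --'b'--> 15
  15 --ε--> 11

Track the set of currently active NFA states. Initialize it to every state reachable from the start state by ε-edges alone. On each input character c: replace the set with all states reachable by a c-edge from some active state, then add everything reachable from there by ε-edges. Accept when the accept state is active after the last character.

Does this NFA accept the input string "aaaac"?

S₀ = ε-closure({0}) = {0,1,2,6,7,8,10,12,14}
'a' @ 1: {3,4}
'a' @ 2: {1,2,5,6,7,8,10,12,14}
'a' @ 3: {3,4}
'a' @ 4: {1,2,5,6,7,8,10,12,14}
'c' @ 5: {11,13}  [accepting]
after full input: {11,13}  (accept=11 in)

Answer: ACCEPT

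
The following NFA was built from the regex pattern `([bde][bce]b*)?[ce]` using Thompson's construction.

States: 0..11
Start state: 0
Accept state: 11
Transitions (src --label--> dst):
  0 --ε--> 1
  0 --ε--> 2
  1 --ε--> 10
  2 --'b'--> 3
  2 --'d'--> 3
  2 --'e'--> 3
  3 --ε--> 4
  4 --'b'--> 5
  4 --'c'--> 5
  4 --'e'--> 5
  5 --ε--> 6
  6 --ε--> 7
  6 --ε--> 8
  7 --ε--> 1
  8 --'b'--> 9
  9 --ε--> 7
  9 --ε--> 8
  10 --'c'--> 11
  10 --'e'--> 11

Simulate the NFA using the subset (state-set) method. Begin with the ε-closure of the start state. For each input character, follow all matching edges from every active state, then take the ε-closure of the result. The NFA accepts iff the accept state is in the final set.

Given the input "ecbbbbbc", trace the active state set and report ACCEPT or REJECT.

initial (ε-close {0}): {0,1,2,10}
'e' @ 1: {3,4,11}  [accepting]
'c' @ 2: {1,5,6,7,8,10}
'b' @ 3: {1,7,8,9,10}
'b' @ 4: {1,7,8,9,10}
'b' @ 5: {1,7,8,9,10}
'b' @ 6: {1,7,8,9,10}
'b' @ 7: {1,7,8,9,10}
'c' @ 8: {11}  [accepting]
end set {11} — state 11 in

Answer: ACCEPT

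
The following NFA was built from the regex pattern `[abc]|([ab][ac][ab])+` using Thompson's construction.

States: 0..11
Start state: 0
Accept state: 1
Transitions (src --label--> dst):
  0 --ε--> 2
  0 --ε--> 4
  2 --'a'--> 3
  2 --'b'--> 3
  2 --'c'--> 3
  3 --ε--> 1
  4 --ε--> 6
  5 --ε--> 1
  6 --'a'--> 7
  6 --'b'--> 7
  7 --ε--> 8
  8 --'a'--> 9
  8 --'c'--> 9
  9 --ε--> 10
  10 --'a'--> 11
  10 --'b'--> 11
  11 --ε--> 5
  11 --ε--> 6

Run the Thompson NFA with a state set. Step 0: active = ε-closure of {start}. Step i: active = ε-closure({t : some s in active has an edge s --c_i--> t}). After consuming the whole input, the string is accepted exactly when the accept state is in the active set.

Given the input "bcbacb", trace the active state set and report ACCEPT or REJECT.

start: ε-closure({0}) = {0,2,4,6}
'b' @ 1: {1,3,7,8}  [accepting]
'c' @ 2: {9,10}
'b' @ 3: {1,5,6,11}  [accepting]
'a' @ 4: {7,8}
'c' @ 5: {9,10}
'b' @ 6: {1,5,6,11}  [accepting]
end set {1,5,6,11} — state 1 in

Answer: ACCEPT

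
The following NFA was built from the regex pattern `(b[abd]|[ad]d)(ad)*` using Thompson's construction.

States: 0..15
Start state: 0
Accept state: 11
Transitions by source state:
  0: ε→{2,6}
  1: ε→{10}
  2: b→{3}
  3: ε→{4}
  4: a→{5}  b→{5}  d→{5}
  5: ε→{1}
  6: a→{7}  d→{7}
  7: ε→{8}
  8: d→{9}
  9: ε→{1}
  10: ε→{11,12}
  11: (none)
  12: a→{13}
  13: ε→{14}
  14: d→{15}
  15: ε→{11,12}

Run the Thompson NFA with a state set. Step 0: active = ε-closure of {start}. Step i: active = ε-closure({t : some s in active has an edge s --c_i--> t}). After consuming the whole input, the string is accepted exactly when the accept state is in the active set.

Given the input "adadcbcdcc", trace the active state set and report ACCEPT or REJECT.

initial (ε-close {0}): {0,2,6}
'a' @ 1: {7,8}
'd' @ 2: {1,9,10,11,12}  [accepting]
'a' @ 3: {13,14}
'd' @ 4: {11,12,15}  [accepting]
'c' @ 5: {}  — dead — no transitions
rest 'bcdcc' ignored (set empty)
after full input: {}  (accept=11 not in)

Answer: REJECT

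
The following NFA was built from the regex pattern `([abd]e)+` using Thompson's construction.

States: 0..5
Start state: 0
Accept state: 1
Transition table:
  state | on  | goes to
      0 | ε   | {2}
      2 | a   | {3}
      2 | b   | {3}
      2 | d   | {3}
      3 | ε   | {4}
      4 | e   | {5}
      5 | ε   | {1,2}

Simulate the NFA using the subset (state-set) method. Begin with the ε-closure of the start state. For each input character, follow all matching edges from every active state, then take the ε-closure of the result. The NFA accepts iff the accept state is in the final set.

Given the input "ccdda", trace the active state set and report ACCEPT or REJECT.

start: ε-closure({0}) = {0,2}
'c' @ 1: {}  — dead — no transitions
rest 'cdda' ignored (set empty)
after full input: {}  (accept=1 not in)

Answer: REJECT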